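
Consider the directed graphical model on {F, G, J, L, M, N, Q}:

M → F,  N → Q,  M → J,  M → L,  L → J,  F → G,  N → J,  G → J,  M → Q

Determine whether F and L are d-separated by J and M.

No

Enumerating the 6 paths from F to L and testing each for blocking by {J, M}:
  1. F → G → J ← M → L — G:chain[open]; J:collider[open]; M:fork[blocks] ⇒ blocked
  2. F → G → J ← L — G:chain[open]; J:collider[open] ⇒ active
  3. F → G → J ← N → Q ← M → L — G:chain[open]; J:collider[open]; N:fork[open]; Q:collider[blocks]; M:fork[blocks] ⇒ blocked
  4. F ← M → L — M:fork[blocks] ⇒ blocked
  5. F ← M → J ← L — M:fork[blocks]; J:collider[open] ⇒ blocked
  6. F ← M → Q ← N → J ← L — M:fork[blocks]; Q:collider[blocks]; N:fork[open]; J:collider[open] ⇒ blocked
Since the path F → G → J ← L is active, F and L are not d-separated given {J, M}.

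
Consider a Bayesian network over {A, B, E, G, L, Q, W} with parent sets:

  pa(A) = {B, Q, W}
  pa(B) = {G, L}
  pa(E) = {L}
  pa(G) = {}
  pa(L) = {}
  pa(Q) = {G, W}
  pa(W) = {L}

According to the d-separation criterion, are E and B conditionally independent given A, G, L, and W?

Yes — E and B are d-separated given {A, G, L, W}.

Enumerating the 5 paths from E to B and testing each for blocking by {A, G, L, W}:
  1. E ← L → W → A ← Q ← G → B — L:fork[blocks]; W:chain[blocks]; A:collider[open]; Q:chain[open]; G:fork[blocks] ⇒ blocked
  2. E ← L → W → A ← B — L:fork[blocks]; W:chain[blocks]; A:collider[open] ⇒ blocked
  3. E ← L → W → Q → A ← B — L:fork[blocks]; W:chain[blocks]; Q:chain[open]; A:collider[open] ⇒ blocked
  4. E ← L → W → Q ← G → B — L:fork[blocks]; W:chain[blocks]; Q:collider[open]; G:fork[blocks] ⇒ blocked
  5. E ← L → B — L:fork[blocks] ⇒ blocked
All paths are blocked; E ⊥ B | {A, G, L, W} holds.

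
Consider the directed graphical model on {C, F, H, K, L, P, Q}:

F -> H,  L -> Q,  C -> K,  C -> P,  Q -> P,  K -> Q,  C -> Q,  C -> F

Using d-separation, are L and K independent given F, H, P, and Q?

3 paths connect L and K; each must be blocked for d-separation to hold:
  1. L → Q → P ← C → K — Q:chain[blocks]; P:collider[open]; C:fork[open] ⇒ blocked
  2. L → Q ← K — Q:collider[open] ⇒ active
  3. L → Q ← C → K — Q:collider[open]; C:fork[open] ⇒ active
Since the path L → Q ← K is active, L and K are not d-separated given {F, H, P, Q}.

No — L and K are not d-separated given {F, H, P, Q}.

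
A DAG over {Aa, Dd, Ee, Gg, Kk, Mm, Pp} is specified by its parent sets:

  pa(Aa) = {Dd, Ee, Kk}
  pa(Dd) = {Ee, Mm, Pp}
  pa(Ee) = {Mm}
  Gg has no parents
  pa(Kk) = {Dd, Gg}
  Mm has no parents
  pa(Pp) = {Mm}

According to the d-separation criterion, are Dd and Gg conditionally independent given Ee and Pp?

5 paths connect Dd and Gg; each must be blocked for d-separation to hold:
  1. Dd → Aa ← Kk ← Gg — Aa:collider[blocks]; Kk:chain[open] ⇒ blocked
  2. Dd ← Pp ← Mm → Ee → Aa ← Kk ← Gg — Pp:chain[blocks]; Mm:fork[open]; Ee:chain[blocks]; Aa:collider[blocks]; Kk:chain[open] ⇒ blocked
  3. Dd ← Ee → Aa ← Kk ← Gg — Ee:fork[blocks]; Aa:collider[blocks]; Kk:chain[open] ⇒ blocked
  4. Dd ← Mm → Ee → Aa ← Kk ← Gg — Mm:fork[open]; Ee:chain[blocks]; Aa:collider[blocks]; Kk:chain[open] ⇒ blocked
  5. Dd → Kk ← Gg — Kk:collider[blocks] ⇒ blocked
All paths are blocked; Dd ⊥ Gg | {Ee, Pp} holds.

Yes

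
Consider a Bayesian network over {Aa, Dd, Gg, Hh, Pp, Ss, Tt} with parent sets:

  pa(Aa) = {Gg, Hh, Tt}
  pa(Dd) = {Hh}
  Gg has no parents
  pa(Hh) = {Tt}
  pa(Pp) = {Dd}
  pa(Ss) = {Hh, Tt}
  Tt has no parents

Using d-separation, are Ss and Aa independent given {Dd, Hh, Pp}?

No

We examine all 4 paths between Ss and Aa:
  1. Ss ← Hh → Aa — Hh:fork[blocks] ⇒ blocked
  2. Ss ← Hh ← Tt → Aa — Hh:chain[blocks]; Tt:fork[open] ⇒ blocked
  3. Ss ← Tt → Hh → Aa — Tt:fork[open]; Hh:chain[blocks] ⇒ blocked
  4. Ss ← Tt → Aa — Tt:fork[open] ⇒ active
Because an active path exists, Ss and Aa are not d-separated.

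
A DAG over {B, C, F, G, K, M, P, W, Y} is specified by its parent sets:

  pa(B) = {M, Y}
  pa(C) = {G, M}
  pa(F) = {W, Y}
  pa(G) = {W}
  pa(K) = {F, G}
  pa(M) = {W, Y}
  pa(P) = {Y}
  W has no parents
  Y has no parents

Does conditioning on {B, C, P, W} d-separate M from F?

There are 6 undirected paths between M and F; checking each against the conditioning set {B, C, P, W}:
Path 1: M → C ← G → K ← F
  K is a collider here and neither K nor any of its descendants is conditioned on, so the collider stays closed — the path is blocked at K.
Path 2: M → C ← G ← W → F
  W is a fork here and W is conditioned on, so the path is blocked at W.
Path 3: M ← Y → F
  Y is a fork and Y is not conditioned on — no node blocks this path, so it is active.
Path 4: M → B ← Y → F
  B is a collider and B is conditioned on, which opens it; Y is a fork and Y is not conditioned on — no node blocks this path, so it is active.
Path 5: M ← W → F
  W is a fork here and W is conditioned on, so the path is blocked at W.
Path 6: M ← W → G → K ← F
  W is a fork here and W is conditioned on, so the path is blocked at W.
At least one path is unblocked, so d-separation fails.

No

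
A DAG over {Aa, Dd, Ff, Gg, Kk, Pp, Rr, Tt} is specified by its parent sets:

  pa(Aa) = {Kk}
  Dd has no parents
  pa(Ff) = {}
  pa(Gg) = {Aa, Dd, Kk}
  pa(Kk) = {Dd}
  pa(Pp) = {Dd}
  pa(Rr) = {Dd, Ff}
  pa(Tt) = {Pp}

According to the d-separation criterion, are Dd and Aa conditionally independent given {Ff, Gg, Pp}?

No — Dd and Aa are not d-separated given {Ff, Gg, Pp}.

Enumerating the 4 paths from Dd to Aa and testing each for blocking by {Ff, Gg, Pp}:
  1. Dd → Kk → Aa — Kk:chain[open] ⇒ active
  2. Dd → Kk → Gg ← Aa — Kk:chain[open]; Gg:collider[open] ⇒ active
  3. Dd → Gg ← Aa — Gg:collider[open] ⇒ active
  4. Dd → Gg ← Kk → Aa — Gg:collider[open]; Kk:fork[open] ⇒ active
Since the path Dd → Kk → Aa is active, Dd and Aa are not d-separated given {Ff, Gg, Pp}.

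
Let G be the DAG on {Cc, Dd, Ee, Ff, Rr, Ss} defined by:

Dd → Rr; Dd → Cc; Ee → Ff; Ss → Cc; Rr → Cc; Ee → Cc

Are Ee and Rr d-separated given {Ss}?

Yes

We examine all 2 paths between Ee and Rr:
Path 1: Ee → Cc ← Dd → Rr
  Cc is a collider here and neither Cc nor any of its descendants is conditioned on, so the collider stays closed — the path is blocked at Cc.
Path 2: Ee → Cc ← Rr
  Cc is a collider here and neither Cc nor any of its descendants is conditioned on, so the collider stays closed — the path is blocked at Cc.
Every path is blocked, so Ee and Rr are d-separated given {Ss}.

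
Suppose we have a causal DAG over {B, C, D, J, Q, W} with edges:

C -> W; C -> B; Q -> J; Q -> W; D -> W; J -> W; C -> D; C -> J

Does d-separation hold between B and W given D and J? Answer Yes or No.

4 paths connect B and W; each must be blocked for d-separation to hold:
Path 1: B ← C → D → W
  D is a chain here and D is conditioned on, so the path is blocked at D.
Path 2: B ← C → J ← Q → W
  C is a fork and C is not conditioned on; J is a collider and J is conditioned on, which opens it; Q is a fork and Q is not conditioned on — no node blocks this path, so it is active.
Path 3: B ← C → J → W
  J is a chain here and J is conditioned on, so the path is blocked at J.
Path 4: B ← C → W
  C is a fork and C is not conditioned on — no node blocks this path, so it is active.
Because an active path exists, B and W are not d-separated.

No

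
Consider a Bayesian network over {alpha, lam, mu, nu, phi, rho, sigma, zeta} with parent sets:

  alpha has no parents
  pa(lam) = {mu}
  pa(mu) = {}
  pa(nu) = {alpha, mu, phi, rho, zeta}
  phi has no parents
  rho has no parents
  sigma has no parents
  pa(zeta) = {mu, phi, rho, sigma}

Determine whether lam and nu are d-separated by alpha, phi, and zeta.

No — lam and nu are not d-separated given {alpha, phi, zeta}.

4 paths connect lam and nu; each must be blocked for d-separation to hold:
  1. lam ← mu → zeta ← phi → nu — mu:fork[open]; zeta:collider[open]; phi:fork[blocks] ⇒ blocked
  2. lam ← mu → zeta ← rho → nu — mu:fork[open]; zeta:collider[open]; rho:fork[open] ⇒ active
  3. lam ← mu → zeta → nu — mu:fork[open]; zeta:chain[blocks] ⇒ blocked
  4. lam ← mu → nu — mu:fork[open] ⇒ active
Since the path lam ← mu → zeta ← rho → nu is active, lam and nu are not d-separated given {alpha, phi, zeta}.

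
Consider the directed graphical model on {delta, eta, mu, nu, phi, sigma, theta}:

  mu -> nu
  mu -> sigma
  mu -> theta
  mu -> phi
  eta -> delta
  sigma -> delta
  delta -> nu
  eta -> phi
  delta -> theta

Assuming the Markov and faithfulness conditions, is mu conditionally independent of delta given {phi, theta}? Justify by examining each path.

There are 4 undirected paths between mu and delta; checking each against the conditioning set {phi, theta}:
Path 1: mu → sigma → delta
  sigma is a chain and sigma is not conditioned on — no node blocks this path, so it is active.
Path 2: mu → phi ← eta → delta
  phi is a collider and phi is conditioned on, which opens it; eta is a fork and eta is not conditioned on — no node blocks this path, so it is active.
Path 3: mu → nu ← delta
  nu is a collider here and neither nu nor any of its descendants is conditioned on, so the collider stays closed — the path is blocked at nu.
Path 4: mu → theta ← delta
  theta is a collider and theta is conditioned on, which opens it — no node blocks this path, so it is active.
Since the path mu → sigma → delta is active, mu and delta are not d-separated given {phi, theta}.

No — mu and delta are not d-separated given {phi, theta}.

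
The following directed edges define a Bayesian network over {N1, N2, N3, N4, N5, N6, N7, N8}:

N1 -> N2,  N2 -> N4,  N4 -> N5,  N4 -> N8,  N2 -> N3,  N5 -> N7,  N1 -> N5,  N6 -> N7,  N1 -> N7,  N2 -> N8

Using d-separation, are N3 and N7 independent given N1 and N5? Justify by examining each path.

There are 6 undirected paths between N3 and N7; checking each against the conditioning set {N1, N5}:
Path 1: N3 ← N2 → N4 → N5 ← N1 → N7
  N1 is a fork here and N1 is conditioned on, so the path is blocked at N1.
Path 2: N3 ← N2 → N4 → N5 → N7
  N5 is a chain here and N5 is conditioned on, so the path is blocked at N5.
Path 3: N3 ← N2 ← N1 → N5 → N7
  N1 is a fork here and N1 is conditioned on, so the path is blocked at N1.
Path 4: N3 ← N2 ← N1 → N7
  N1 is a fork here and N1 is conditioned on, so the path is blocked at N1.
Path 5: N3 ← N2 → N8 ← N4 → N5 ← N1 → N7
  N8 is a collider here and neither N8 nor any of its descendants is conditioned on, so the collider stays closed — the path is blocked at N8.
Path 6: N3 ← N2 → N8 ← N4 → N5 → N7
  N8 is a collider here and neither N8 nor any of its descendants is conditioned on, so the collider stays closed — the path is blocked at N8.
Every path is blocked, so N3 and N7 are d-separated given {N1, N5}.

Yes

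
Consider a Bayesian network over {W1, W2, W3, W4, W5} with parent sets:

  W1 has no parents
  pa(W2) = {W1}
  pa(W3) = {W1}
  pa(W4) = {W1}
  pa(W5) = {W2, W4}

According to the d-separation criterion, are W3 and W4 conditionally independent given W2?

No

We examine all 2 paths between W3 and W4:
  1. W3 ← W1 → W4 — W1:fork[open] ⇒ active
  2. W3 ← W1 → W2 → W5 ← W4 — W1:fork[open]; W2:chain[blocks]; W5:collider[blocks] ⇒ blocked
At least one path is unblocked, so d-separation fails.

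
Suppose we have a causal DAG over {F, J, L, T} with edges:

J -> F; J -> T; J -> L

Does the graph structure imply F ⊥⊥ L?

Only one path connects F and L:
Path 1: F ← J → L
  J is a fork and J is not conditioned on — no node blocks this path, so it is active.
Because an active path exists, F and L are not d-separated.

No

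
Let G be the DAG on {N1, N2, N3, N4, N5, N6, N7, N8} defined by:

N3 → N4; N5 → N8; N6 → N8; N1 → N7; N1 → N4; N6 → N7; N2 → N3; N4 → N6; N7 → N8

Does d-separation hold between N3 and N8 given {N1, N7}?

No

Enumerating the 4 paths from N3 to N8 and testing each for blocking by {N1, N7}:
Path 1: N3 → N4 → N6 → N8
  N4 is a chain and N4 is not conditioned on; N6 is a chain and N6 is not conditioned on — no node blocks this path, so it is active.
Path 2: N3 → N4 → N6 → N7 → N8
  N7 is a chain here and N7 is conditioned on, so the path is blocked at N7.
Path 3: N3 → N4 ← N1 → N7 → N8
  N1 is a fork here and N1 is conditioned on, so the path is blocked at N1.
Path 4: N3 → N4 ← N1 → N7 ← N6 → N8
  N1 is a fork here and N1 is conditioned on, so the path is blocked at N1.
Since the path N3 → N4 → N6 → N8 is active, N3 and N8 are not d-separated given {N1, N7}.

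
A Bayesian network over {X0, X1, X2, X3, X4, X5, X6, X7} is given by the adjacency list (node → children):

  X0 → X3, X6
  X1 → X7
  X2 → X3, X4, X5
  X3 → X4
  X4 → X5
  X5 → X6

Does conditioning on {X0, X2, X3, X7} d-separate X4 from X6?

6 paths connect X4 and X6; each must be blocked for d-separation to hold:
Path 1: X4 ← X3 ← X2 → X5 → X6
  X3 is a chain here and X3 is conditioned on, so the path is blocked at X3.
Path 2: X4 ← X3 ← X0 → X6
  X3 is a chain here and X3 is conditioned on, so the path is blocked at X3.
Path 3: X4 → X5 → X6
  X5 is a chain and X5 is not conditioned on — no node blocks this path, so it is active.
Path 4: X4 → X5 ← X2 → X3 ← X0 → X6
  X5 is a collider here and neither X5 nor any of its descendants is conditioned on, so the collider stays closed — the path is blocked at X5.
Path 5: X4 ← X2 → X3 ← X0 → X6
  X2 is a fork here and X2 is conditioned on, so the path is blocked at X2.
Path 6: X4 ← X2 → X5 → X6
  X2 is a fork here and X2 is conditioned on, so the path is blocked at X2.
Since the path X4 → X5 → X6 is active, X4 and X6 are not d-separated given {X0, X2, X3, X7}.

No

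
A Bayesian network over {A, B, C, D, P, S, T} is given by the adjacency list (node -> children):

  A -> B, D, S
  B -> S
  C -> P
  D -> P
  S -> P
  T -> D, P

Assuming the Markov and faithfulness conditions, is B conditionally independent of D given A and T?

Yes

There are 6 undirected paths between B and D; checking each against the conditioning set {A, T}:
Path 1: B → S → P ← T → D
  P is a collider here and neither P nor any of its descendants is conditioned on, so the collider stays closed — the path is blocked at P.
Path 2: B → S → P ← D
  P is a collider here and neither P nor any of its descendants is conditioned on, so the collider stays closed — the path is blocked at P.
Path 3: B → S ← A → D
  S is a collider here and neither S nor any of its descendants is conditioned on, so the collider stays closed — the path is blocked at S.
Path 4: B ← A → S → P ← T → D
  A is a fork here and A is conditioned on, so the path is blocked at A.
Path 5: B ← A → S → P ← D
  A is a fork here and A is conditioned on, so the path is blocked at A.
Path 6: B ← A → D
  A is a fork here and A is conditioned on, so the path is blocked at A.
Since every path is blocked, d-separation holds.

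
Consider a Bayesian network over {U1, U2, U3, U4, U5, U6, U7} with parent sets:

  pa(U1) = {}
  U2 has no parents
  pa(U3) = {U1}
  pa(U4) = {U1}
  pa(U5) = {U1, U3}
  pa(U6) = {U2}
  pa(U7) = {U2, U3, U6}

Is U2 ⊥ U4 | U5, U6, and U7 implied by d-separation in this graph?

Enumerating the 4 paths from U2 to U4 and testing each for blocking by {U5, U6, U7}:
  1. U2 → U6 → U7 ← U3 ← U1 → U4 — U6:chain[blocks]; U7:collider[open]; U3:chain[open]; U1:fork[open] ⇒ blocked
  2. U2 → U6 → U7 ← U3 → U5 ← U1 → U4 — U6:chain[blocks]; U7:collider[open]; U3:fork[open]; U5:collider[open]; U1:fork[open] ⇒ blocked
  3. U2 → U7 ← U3 ← U1 → U4 — U7:collider[open]; U3:chain[open]; U1:fork[open] ⇒ active
  4. U2 → U7 ← U3 → U5 ← U1 → U4 — U7:collider[open]; U3:fork[open]; U5:collider[open]; U1:fork[open] ⇒ active
Because an active path exists, U2 and U4 are not d-separated.

No — U2 and U4 are not d-separated given {U5, U6, U7}.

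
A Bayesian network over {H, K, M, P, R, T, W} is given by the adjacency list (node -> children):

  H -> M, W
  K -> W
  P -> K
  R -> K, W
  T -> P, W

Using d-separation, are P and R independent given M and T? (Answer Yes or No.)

Enumerating the 4 paths from P to R and testing each for blocking by {M, T}:
Path 1: P → K → W ← R
  W is a collider here and neither W nor any of its descendants is conditioned on, so the collider stays closed — the path is blocked at W.
Path 2: P → K ← R
  K is a collider here and neither K nor any of its descendants is conditioned on, so the collider stays closed — the path is blocked at K.
Path 3: P ← T → W ← K ← R
  T is a fork here and T is conditioned on, so the path is blocked at T.
Path 4: P ← T → W ← R
  T is a fork here and T is conditioned on, so the path is blocked at T.
All paths are blocked; P ⊥ R | {M, T} holds.

Yes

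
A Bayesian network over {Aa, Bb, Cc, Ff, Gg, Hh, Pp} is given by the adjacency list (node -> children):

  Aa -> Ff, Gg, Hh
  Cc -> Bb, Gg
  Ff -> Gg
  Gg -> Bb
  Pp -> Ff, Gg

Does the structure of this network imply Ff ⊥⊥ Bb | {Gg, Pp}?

No — Ff and Bb are not d-separated given {Gg, Pp}.

6 paths connect Ff and Bb; each must be blocked for d-separation to hold:
Path 1: Ff ← Pp → Gg → Bb
  Pp is a fork here and Pp is conditioned on, so the path is blocked at Pp.
Path 2: Ff ← Pp → Gg ← Cc → Bb
  Pp is a fork here and Pp is conditioned on, so the path is blocked at Pp.
Path 3: Ff → Gg → Bb
  Gg is a chain here and Gg is conditioned on, so the path is blocked at Gg.
Path 4: Ff → Gg ← Cc → Bb
  Gg is a collider and Gg is conditioned on, which opens it; Cc is a fork and Cc is not conditioned on — no node blocks this path, so it is active.
Path 5: Ff ← Aa → Gg → Bb
  Gg is a chain here and Gg is conditioned on, so the path is blocked at Gg.
Path 6: Ff ← Aa → Gg ← Cc → Bb
  Aa is a fork and Aa is not conditioned on; Gg is a collider and Gg is conditioned on, which opens it; Cc is a fork and Cc is not conditioned on — no node blocks this path, so it is active.
Because an active path exists, Ff and Bb are not d-separated.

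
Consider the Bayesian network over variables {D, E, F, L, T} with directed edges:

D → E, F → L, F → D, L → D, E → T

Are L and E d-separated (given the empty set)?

No — L and E are not d-separated given ∅.

We examine all 2 paths between L and E:
Path 1: L ← F → D → E
  F is a fork and F is not conditioned on; D is a chain and D is not conditioned on — no node blocks this path, so it is active.
Path 2: L → D → E
  D is a chain and D is not conditioned on — no node blocks this path, so it is active.
Since the path L ← F → D → E is active, L and E are not d-separated given ∅.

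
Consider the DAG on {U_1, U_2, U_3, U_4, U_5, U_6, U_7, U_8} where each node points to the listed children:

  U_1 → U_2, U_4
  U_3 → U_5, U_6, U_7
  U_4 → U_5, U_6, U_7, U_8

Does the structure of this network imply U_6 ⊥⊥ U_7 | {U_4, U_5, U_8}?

We examine all 4 paths between U_6 and U_7:
Path 1: U_6 ← U_3 → U_5 ← U_4 → U_7
  U_4 is a fork here and U_4 is conditioned on, so the path is blocked at U_4.
Path 2: U_6 ← U_3 → U_7
  U_3 is a fork and U_3 is not conditioned on — no node blocks this path, so it is active.
Path 3: U_6 ← U_4 → U_5 ← U_3 → U_7
  U_4 is a fork here and U_4 is conditioned on, so the path is blocked at U_4.
Path 4: U_6 ← U_4 → U_7
  U_4 is a fork here and U_4 is conditioned on, so the path is blocked at U_4.
Because an active path exists, U_6 and U_7 are not d-separated.

No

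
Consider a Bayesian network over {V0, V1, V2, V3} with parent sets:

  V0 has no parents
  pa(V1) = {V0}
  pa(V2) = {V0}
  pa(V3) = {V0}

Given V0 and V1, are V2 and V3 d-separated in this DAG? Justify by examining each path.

Yes

The only undirected path from V2 to V3 is:
  1. V2 ← V0 → V3 — V0:fork[blocks] ⇒ blocked
All paths are blocked; V2 ⊥ V3 | {V0, V1} holds.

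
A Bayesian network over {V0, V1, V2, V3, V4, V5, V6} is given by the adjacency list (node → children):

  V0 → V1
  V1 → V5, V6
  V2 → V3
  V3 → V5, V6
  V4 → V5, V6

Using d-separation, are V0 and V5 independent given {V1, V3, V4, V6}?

Yes — V0 and V5 are d-separated given {V1, V3, V4, V6}.

Enumerating the 3 paths from V0 to V5 and testing each for blocking by {V1, V3, V4, V6}:
Path 1: V0 → V1 → V5
  V1 is a chain here and V1 is conditioned on, so the path is blocked at V1.
Path 2: V0 → V1 → V6 ← V4 → V5
  V1 is a chain here and V1 is conditioned on, so the path is blocked at V1.
Path 3: V0 → V1 → V6 ← V3 → V5
  V1 is a chain here and V1 is conditioned on, so the path is blocked at V1.
All paths are blocked; V0 ⊥ V5 | {V1, V3, V4, V6} holds.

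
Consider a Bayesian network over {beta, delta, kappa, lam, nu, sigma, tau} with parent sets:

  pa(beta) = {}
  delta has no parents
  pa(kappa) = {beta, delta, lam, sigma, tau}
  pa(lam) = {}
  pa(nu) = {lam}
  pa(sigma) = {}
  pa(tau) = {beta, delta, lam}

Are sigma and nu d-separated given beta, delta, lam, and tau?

Enumerating the 4 paths from sigma to nu and testing each for blocking by {beta, delta, lam, tau}:
Path 1: sigma → kappa ← lam → nu
  kappa is a collider here and neither kappa nor any of its descendants is conditioned on, so the collider stays closed — the path is blocked at kappa.
Path 2: sigma → kappa ← delta → tau ← lam → nu
  kappa is a collider here and neither kappa nor any of its descendants is conditioned on, so the collider stays closed — the path is blocked at kappa.
Path 3: sigma → kappa ← beta → tau ← lam → nu
  kappa is a collider here and neither kappa nor any of its descendants is conditioned on, so the collider stays closed — the path is blocked at kappa.
Path 4: sigma → kappa ← tau ← lam → nu
  kappa is a collider here and neither kappa nor any of its descendants is conditioned on, so the collider stays closed — the path is blocked at kappa.
All paths are blocked; sigma ⊥ nu | {beta, delta, lam, tau} holds.

Yes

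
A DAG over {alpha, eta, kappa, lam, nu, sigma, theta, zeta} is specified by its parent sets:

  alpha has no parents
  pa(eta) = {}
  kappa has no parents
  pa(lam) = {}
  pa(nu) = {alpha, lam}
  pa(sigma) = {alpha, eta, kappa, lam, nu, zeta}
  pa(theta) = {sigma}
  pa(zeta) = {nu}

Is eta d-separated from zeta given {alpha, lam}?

Yes — eta and zeta are d-separated given {alpha, lam}.

There are 4 undirected paths between eta and zeta; checking each against the conditioning set {alpha, lam}:
Path 1: eta → sigma ← alpha → nu → zeta
  sigma is a collider here and neither sigma nor any of its descendants is conditioned on, so the collider stays closed — the path is blocked at sigma.
Path 2: eta → sigma ← nu → zeta
  sigma is a collider here and neither sigma nor any of its descendants is conditioned on, so the collider stays closed — the path is blocked at sigma.
Path 3: eta → sigma ← lam → nu → zeta
  sigma is a collider here and neither sigma nor any of its descendants is conditioned on, so the collider stays closed — the path is blocked at sigma.
Path 4: eta → sigma ← zeta
  sigma is a collider here and neither sigma nor any of its descendants is conditioned on, so the collider stays closed — the path is blocked at sigma.
All paths are blocked; eta ⊥ zeta | {alpha, lam} holds.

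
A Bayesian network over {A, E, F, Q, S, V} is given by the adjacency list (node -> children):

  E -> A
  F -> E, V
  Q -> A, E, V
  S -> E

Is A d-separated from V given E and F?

No

4 paths connect A and V; each must be blocked for d-separation to hold:
Path 1: A ← Q → V
  Q is a fork and Q is not conditioned on — no node blocks this path, so it is active.
Path 2: A ← Q → E ← F → V
  F is a fork here and F is conditioned on, so the path is blocked at F.
Path 3: A ← E ← F → V
  E is a chain here and E is conditioned on, so the path is blocked at E.
Path 4: A ← E ← Q → V
  E is a chain here and E is conditioned on, so the path is blocked at E.
Since the path A ← Q → V is active, A and V are not d-separated given {E, F}.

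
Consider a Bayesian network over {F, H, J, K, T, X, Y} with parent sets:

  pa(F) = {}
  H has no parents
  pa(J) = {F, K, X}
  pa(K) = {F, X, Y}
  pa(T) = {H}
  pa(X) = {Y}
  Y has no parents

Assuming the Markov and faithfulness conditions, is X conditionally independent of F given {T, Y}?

Yes

There are 6 undirected paths between X and F; checking each against the conditioning set {T, Y}:
Path 1: X ← Y → K ← F
  Y is a fork here and Y is conditioned on, so the path is blocked at Y.
Path 2: X ← Y → K → J ← F
  Y is a fork here and Y is conditioned on, so the path is blocked at Y.
Path 3: X → K ← F
  K is a collider here and neither K nor any of its descendants is conditioned on, so the collider stays closed — the path is blocked at K.
Path 4: X → K → J ← F
  J is a collider here and neither J nor any of its descendants is conditioned on, so the collider stays closed — the path is blocked at J.
Path 5: X → J ← F
  J is a collider here and neither J nor any of its descendants is conditioned on, so the collider stays closed — the path is blocked at J.
Path 6: X → J ← K ← F
  J is a collider here and neither J nor any of its descendants is conditioned on, so the collider stays closed — the path is blocked at J.
All paths are blocked; X ⊥ F | {T, Y} holds.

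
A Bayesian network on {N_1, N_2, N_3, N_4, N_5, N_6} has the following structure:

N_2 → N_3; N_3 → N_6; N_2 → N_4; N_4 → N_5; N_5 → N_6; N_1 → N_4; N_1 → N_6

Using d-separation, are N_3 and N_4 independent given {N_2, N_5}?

Yes — N_3 and N_4 are d-separated given {N_2, N_5}.

We examine all 3 paths between N_3 and N_4:
Path 1: N_3 ← N_2 → N_4
  N_2 is a fork here and N_2 is conditioned on, so the path is blocked at N_2.
Path 2: N_3 → N_6 ← N_1 → N_4
  N_6 is a collider here and neither N_6 nor any of its descendants is conditioned on, so the collider stays closed — the path is blocked at N_6.
Path 3: N_3 → N_6 ← N_5 ← N_4
  N_6 is a collider here and neither N_6 nor any of its descendants is conditioned on, so the collider stays closed — the path is blocked at N_6.
All paths are blocked; N_3 ⊥ N_4 | {N_2, N_5} holds.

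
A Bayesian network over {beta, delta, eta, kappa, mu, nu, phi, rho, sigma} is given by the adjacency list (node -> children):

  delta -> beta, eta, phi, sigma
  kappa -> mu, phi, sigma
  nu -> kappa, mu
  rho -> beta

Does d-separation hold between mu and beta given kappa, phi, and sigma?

Yes — mu and beta are d-separated given {kappa, phi, sigma}.

Enumerating the 4 paths from mu to beta and testing each for blocking by {kappa, phi, sigma}:
Path 1: mu ← nu → kappa → sigma ← delta → beta
  kappa is a chain here and kappa is conditioned on, so the path is blocked at kappa.
Path 2: mu ← nu → kappa → phi ← delta → beta
  kappa is a chain here and kappa is conditioned on, so the path is blocked at kappa.
Path 3: mu ← kappa → sigma ← delta → beta
  kappa is a fork here and kappa is conditioned on, so the path is blocked at kappa.
Path 4: mu ← kappa → phi ← delta → beta
  kappa is a fork here and kappa is conditioned on, so the path is blocked at kappa.
Since every path is blocked, d-separation holds.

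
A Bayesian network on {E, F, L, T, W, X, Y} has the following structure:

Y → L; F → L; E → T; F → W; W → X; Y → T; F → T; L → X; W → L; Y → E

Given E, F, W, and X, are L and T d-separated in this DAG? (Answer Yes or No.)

No

We examine all 5 paths between L and T:
Path 1: L → X ← W ← F → T
  W is a chain here and W is conditioned on, so the path is blocked at W.
Path 2: L ← F → T
  F is a fork here and F is conditioned on, so the path is blocked at F.
Path 3: L ← Y → T
  Y is a fork and Y is not conditioned on — no node blocks this path, so it is active.
Path 4: L ← Y → E → T
  E is a chain here and E is conditioned on, so the path is blocked at E.
Path 5: L ← W ← F → T
  W is a chain here and W is conditioned on, so the path is blocked at W.
Because an active path exists, L and T are not d-separated.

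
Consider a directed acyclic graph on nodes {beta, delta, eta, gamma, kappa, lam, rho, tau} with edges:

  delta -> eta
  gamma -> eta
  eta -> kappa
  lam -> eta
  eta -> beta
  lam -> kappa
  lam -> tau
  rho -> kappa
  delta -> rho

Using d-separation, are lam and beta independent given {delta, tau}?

3 paths connect lam and beta; each must be blocked for d-separation to hold:
Path 1: lam → kappa ← rho ← delta → eta → beta
  kappa is a collider here and neither kappa nor any of its descendants is conditioned on, so the collider stays closed — the path is blocked at kappa.
Path 2: lam → kappa ← eta → beta
  kappa is a collider here and neither kappa nor any of its descendants is conditioned on, so the collider stays closed — the path is blocked at kappa.
Path 3: lam → eta → beta
  eta is a chain and eta is not conditioned on — no node blocks this path, so it is active.
Because an active path exists, lam and beta are not d-separated.

No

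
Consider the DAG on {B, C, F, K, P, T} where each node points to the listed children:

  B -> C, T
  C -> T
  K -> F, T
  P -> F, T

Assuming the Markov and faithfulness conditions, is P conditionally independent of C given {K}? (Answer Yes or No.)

4 paths connect P and C; each must be blocked for d-separation to hold:
Path 1: P → F ← K → T ← B → C
  F is a collider here and neither F nor any of its descendants is conditioned on, so the collider stays closed — the path is blocked at F.
Path 2: P → F ← K → T ← C
  F is a collider here and neither F nor any of its descendants is conditioned on, so the collider stays closed — the path is blocked at F.
Path 3: P → T ← B → C
  T is a collider here and neither T nor any of its descendants is conditioned on, so the collider stays closed — the path is blocked at T.
Path 4: P → T ← C
  T is a collider here and neither T nor any of its descendants is conditioned on, so the collider stays closed — the path is blocked at T.
All paths are blocked; P ⊥ C | {K} holds.

Yes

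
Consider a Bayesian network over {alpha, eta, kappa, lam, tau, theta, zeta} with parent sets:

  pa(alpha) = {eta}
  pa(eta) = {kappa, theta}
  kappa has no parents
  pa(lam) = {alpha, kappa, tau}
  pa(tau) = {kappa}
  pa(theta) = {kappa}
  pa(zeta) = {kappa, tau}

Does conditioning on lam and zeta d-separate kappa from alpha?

5 paths connect kappa and alpha; each must be blocked for d-separation to hold:
Path 1: kappa → theta → eta → alpha
  theta is a chain and theta is not conditioned on; eta is a chain and eta is not conditioned on — no node blocks this path, so it is active.
Path 2: kappa → zeta ← tau → lam ← alpha
  zeta is a collider and zeta is conditioned on, which opens it; tau is a fork and tau is not conditioned on; lam is a collider and lam is conditioned on, which opens it — no node blocks this path, so it is active.
Path 3: kappa → eta → alpha
  eta is a chain and eta is not conditioned on — no node blocks this path, so it is active.
Path 4: kappa → lam ← alpha
  lam is a collider and lam is conditioned on, which opens it — no node blocks this path, so it is active.
Path 5: kappa → tau → lam ← alpha
  tau is a chain and tau is not conditioned on; lam is a collider and lam is conditioned on, which opens it — no node blocks this path, so it is active.
At least one path is unblocked, so d-separation fails.

No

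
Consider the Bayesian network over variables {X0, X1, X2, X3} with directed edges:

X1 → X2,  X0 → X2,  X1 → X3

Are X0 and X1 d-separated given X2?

No — X0 and X1 are not d-separated given {X2}.

The only undirected path from X0 to X1 is:
Path 1: X0 → X2 ← X1
  X2 is a collider and X2 is conditioned on, which opens it — no node blocks this path, so it is active.
Because an active path exists, X0 and X1 are not d-separated.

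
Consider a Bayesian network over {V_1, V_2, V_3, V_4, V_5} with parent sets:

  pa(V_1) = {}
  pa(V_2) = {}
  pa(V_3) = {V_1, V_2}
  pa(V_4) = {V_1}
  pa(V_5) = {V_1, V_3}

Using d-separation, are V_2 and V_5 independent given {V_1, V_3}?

Yes — V_2 and V_5 are d-separated given {V_1, V_3}.

Enumerating the 2 paths from V_2 to V_5 and testing each for blocking by {V_1, V_3}:
Path 1: V_2 → V_3 ← V_1 → V_5
  V_1 is a fork here and V_1 is conditioned on, so the path is blocked at V_1.
Path 2: V_2 → V_3 → V_5
  V_3 is a chain here and V_3 is conditioned on, so the path is blocked at V_3.
Every path is blocked, so V_2 and V_5 are d-separated given {V_1, V_3}.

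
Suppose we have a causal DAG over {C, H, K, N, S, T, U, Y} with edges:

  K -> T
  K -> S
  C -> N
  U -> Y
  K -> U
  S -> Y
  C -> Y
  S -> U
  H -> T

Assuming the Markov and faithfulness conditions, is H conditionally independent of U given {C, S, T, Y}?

There are 3 undirected paths between H and U; checking each against the conditioning set {C, S, T, Y}:
Path 1: H → T ← K → S → Y ← U
  S is a chain here and S is conditioned on, so the path is blocked at S.
Path 2: H → T ← K → S → U
  S is a chain here and S is conditioned on, so the path is blocked at S.
Path 3: H → T ← K → U
  T is a collider and T is conditioned on, which opens it; K is a fork and K is not conditioned on — no node blocks this path, so it is active.
At least one path is unblocked, so d-separation fails.

No — H and U are not d-separated given {C, S, T, Y}.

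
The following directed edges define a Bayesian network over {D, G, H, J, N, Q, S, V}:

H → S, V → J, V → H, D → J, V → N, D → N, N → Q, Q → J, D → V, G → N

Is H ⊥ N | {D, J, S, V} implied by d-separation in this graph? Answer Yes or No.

Yes

We examine all 5 paths between H and N:
Path 1: H ← V → J ← Q ← N
  V is a fork here and V is conditioned on, so the path is blocked at V.
Path 2: H ← V → J ← D → N
  V is a fork here and V is conditioned on, so the path is blocked at V.
Path 3: H ← V ← D → J ← Q ← N
  V is a chain here and V is conditioned on, so the path is blocked at V.
Path 4: H ← V ← D → N
  V is a chain here and V is conditioned on, so the path is blocked at V.
Path 5: H ← V → N
  V is a fork here and V is conditioned on, so the path is blocked at V.
All paths are blocked; H ⊥ N | {D, J, S, V} holds.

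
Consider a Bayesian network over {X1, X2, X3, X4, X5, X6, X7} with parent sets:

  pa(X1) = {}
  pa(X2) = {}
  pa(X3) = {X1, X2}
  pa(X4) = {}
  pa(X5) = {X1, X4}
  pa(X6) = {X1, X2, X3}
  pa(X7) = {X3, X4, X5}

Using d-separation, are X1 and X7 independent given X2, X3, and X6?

There are 5 undirected paths between X1 and X7; checking each against the conditioning set {X2, X3, X6}:
Path 1: X1 → X6 ← X2 → X3 → X7
  X2 is a fork here and X2 is conditioned on, so the path is blocked at X2.
Path 2: X1 → X6 ← X3 → X7
  X3 is a fork here and X3 is conditioned on, so the path is blocked at X3.
Path 3: X1 → X5 → X7
  X5 is a chain and X5 is not conditioned on — no node blocks this path, so it is active.
Path 4: X1 → X5 ← X4 → X7
  X5 is a collider here and neither X5 nor any of its descendants is conditioned on, so the collider stays closed — the path is blocked at X5.
Path 5: X1 → X3 → X7
  X3 is a chain here and X3 is conditioned on, so the path is blocked at X3.
At least one path is unblocked, so d-separation fails.

No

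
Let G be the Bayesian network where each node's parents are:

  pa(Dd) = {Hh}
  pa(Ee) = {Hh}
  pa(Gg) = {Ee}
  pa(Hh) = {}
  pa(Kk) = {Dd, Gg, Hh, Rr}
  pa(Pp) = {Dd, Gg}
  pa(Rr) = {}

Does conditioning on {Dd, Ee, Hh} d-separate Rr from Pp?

Yes

Enumerating the 6 paths from Rr to Pp and testing each for blocking by {Dd, Ee, Hh}:
  1. Rr → Kk ← Hh → Ee → Gg → Pp — Kk:collider[blocks]; Hh:fork[blocks]; Ee:chain[blocks]; Gg:chain[open] ⇒ blocked
  2. Rr → Kk ← Hh → Dd → Pp — Kk:collider[blocks]; Hh:fork[blocks]; Dd:chain[blocks] ⇒ blocked
  3. Rr → Kk ← Gg ← Ee ← Hh → Dd → Pp — Kk:collider[blocks]; Gg:chain[open]; Ee:chain[blocks]; Hh:fork[blocks]; Dd:chain[blocks] ⇒ blocked
  4. Rr → Kk ← Gg → Pp — Kk:collider[blocks]; Gg:fork[open] ⇒ blocked
  5. Rr → Kk ← Dd ← Hh → Ee → Gg → Pp — Kk:collider[blocks]; Dd:chain[blocks]; Hh:fork[blocks]; Ee:chain[blocks]; Gg:chain[open] ⇒ blocked
  6. Rr → Kk ← Dd → Pp — Kk:collider[blocks]; Dd:fork[blocks] ⇒ blocked
All paths are blocked; Rr ⊥ Pp | {Dd, Ee, Hh} holds.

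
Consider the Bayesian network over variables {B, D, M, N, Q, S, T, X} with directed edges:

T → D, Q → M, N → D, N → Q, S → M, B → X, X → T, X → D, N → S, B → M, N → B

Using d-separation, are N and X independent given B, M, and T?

There are 5 undirected paths between N and X; checking each against the conditioning set {B, M, T}:
Path 1: N → B → X
  B is a chain here and B is conditioned on, so the path is blocked at B.
Path 2: N → Q → M ← B → X
  B is a fork here and B is conditioned on, so the path is blocked at B.
Path 3: N → D ← X
  D is a collider here and neither D nor any of its descendants is conditioned on, so the collider stays closed — the path is blocked at D.
Path 4: N → D ← T ← X
  D is a collider here and neither D nor any of its descendants is conditioned on, so the collider stays closed — the path is blocked at D.
Path 5: N → S → M ← B → X
  B is a fork here and B is conditioned on, so the path is blocked at B.
All paths are blocked; N ⊥ X | {B, M, T} holds.

Yes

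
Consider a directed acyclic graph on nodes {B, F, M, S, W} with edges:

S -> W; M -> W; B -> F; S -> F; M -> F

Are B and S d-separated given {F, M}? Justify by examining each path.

There are 2 undirected paths between B and S; checking each against the conditioning set {F, M}:
  1. B → F ← S — F:collider[open] ⇒ active
  2. B → F ← M → W ← S — F:collider[open]; M:fork[blocks]; W:collider[blocks] ⇒ blocked
At least one path is unblocked, so d-separation fails.

No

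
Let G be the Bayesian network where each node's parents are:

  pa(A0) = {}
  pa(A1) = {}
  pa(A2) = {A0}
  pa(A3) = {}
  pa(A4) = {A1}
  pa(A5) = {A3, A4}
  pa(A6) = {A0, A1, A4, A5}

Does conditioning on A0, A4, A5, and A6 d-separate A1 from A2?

Yes

3 paths connect A1 and A2; each must be blocked for d-separation to hold:
Path 1: A1 → A4 → A5 → A6 ← A0 → A2
  A4 is a chain here and A4 is conditioned on, so the path is blocked at A4.
Path 2: A1 → A4 → A6 ← A0 → A2
  A4 is a chain here and A4 is conditioned on, so the path is blocked at A4.
Path 3: A1 → A6 ← A0 → A2
  A0 is a fork here and A0 is conditioned on, so the path is blocked at A0.
Every path is blocked, so A1 and A2 are d-separated given {A0, A4, A5, A6}.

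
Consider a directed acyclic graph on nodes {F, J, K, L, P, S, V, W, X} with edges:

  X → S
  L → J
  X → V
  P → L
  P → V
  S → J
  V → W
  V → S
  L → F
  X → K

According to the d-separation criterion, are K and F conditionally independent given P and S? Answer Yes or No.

Yes — K and F are d-separated given {P, S}.

4 paths connect K and F; each must be blocked for d-separation to hold:
Path 1: K ← X → S → J ← L → F
  S is a chain here and S is conditioned on, so the path is blocked at S.
Path 2: K ← X → S ← V ← P → L → F
  P is a fork here and P is conditioned on, so the path is blocked at P.
Path 3: K ← X → V → S → J ← L → F
  S is a chain here and S is conditioned on, so the path is blocked at S.
Path 4: K ← X → V ← P → L → F
  P is a fork here and P is conditioned on, so the path is blocked at P.
Every path is blocked, so K and F are d-separated given {P, S}.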